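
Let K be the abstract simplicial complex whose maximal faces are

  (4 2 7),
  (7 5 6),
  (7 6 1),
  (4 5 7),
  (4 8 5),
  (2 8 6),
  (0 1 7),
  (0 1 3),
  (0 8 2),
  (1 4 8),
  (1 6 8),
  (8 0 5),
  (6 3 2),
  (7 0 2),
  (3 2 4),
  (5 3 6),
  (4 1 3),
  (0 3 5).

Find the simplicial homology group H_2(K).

H_2 ≅ Z.

We work with the vertex ordering 0 < 1 < 2 < 3 < 4 < 5 < 6 < 7 < 8. The simplices of K, each written with vertices in increasing order, are:

  0-simplices (9): [0], [1], [2], [3], [4], [5], [6], [7], [8]
  1-simplices (27): (27 of them)
  2-simplices (18): [0,1,3], [0,1,7], [0,2,7], [0,2,8], [0,3,5], [0,5,8], [1,3,4], [1,4,8], [1,6,7], [1,6,8], [2,3,4], [2,3,6], [2,4,7], [2,6,8], [3,5,6], [4,5,7], [4,5,8], [5,6,7]

Hence C_0 ≅ Z^9, C_1 ≅ Z^27, C_2 ≅ Z^18.

The boundary map ∂_1: C_1 → C_0 is given by ∂[p,q] = [q] − [p].
The resulting 9×27 matrix has rank 8, and its Smith normal form has invariant factors (1,1,1,1,1,1,1,1).

∂_2: C_2 → C_1 maps a triangle to the signed sum of its edges. For instance
  ∂[1,3,4] = [3,4] − [1,4] + [1,3],
  ∂[2,3,4] = [3,4] − [2,4] + [2,3].
The 27×18 boundary matrix has rank 17 and Smith normal form diag(1,1,1,1,1,1,1,1,1,1,1,1,1,1,1,1,1).

From H_k ≅ ker(∂_k) / im(∂_{k+1}) we obtain:

  H_2: rank ker ∂_2 − rank ∂_3 = (18 − 17) − 0 = 1, and there is no ∂_3, so H_2 = Z.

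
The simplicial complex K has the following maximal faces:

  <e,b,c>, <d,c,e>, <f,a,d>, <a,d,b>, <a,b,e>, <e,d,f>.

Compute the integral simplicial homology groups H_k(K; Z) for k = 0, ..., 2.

We work with the vertex ordering a < b < c < d < e < f. The simplices of K, each written with vertices in increasing order, are:

  0-simplices (6): a, b, c, d, e, f
  1-simplices (12): ab, ad, ae, af, bc, bd, be, cd, ce, de, df, ef
  2-simplices (6): abd, abe, adf, bce, cde, def

giving chain groups C_0 ≅ Z^6, C_1 ≅ Z^12, C_2 ≅ Z^6.

The boundary map ∂_1: C_1 → C_0 sends each edge [p,q] (with p < q) to q − p. For instance
  ∂be = e − b.
This gives a 6×12 integer matrix of rank 5; reducing to Smith normal form yields diagonal entries (1,1,1,1,1).

Boundary ∂_2: C_2 → C_1 sends each 2-simplex [p,q,r] to [q,r] − [p,r] + [p,q]. For instance
  ∂adf = df − af + ad,
  ∂def = ef − df + de.
As a 12×6 matrix over Z this has rank 6, with invariant factors (1,1,1,1,1,1).

Reading off H_k = ker ∂_k / im ∂_{k+1}:

  H_0: rank C_0 − rank ∂_1 = 6 − 5 = 1, and the invariant factors of ∂_1 are all 1, so H_0 = Z.
  H_1: rank ker ∂_1 − rank ∂_2 = (12 − 5) − 6 = 1, and the invariant factors of ∂_2 are all 1, so H_1 = Z.
  H_2: rank ker ∂_2 − rank ∂_3 = (6 − 6) − 0 = 0, and there is no ∂_3, so H_2 = 0.

As a check, the Euler characteristic is 6 − 12 + 6 = 0, which agrees with 1 − 1 + 0 = 0.
(K is a triangulation of the cylinder S^1 x I.)

H_0 ≅ Z,  H_1 ≅ Z,  H_2 = 0.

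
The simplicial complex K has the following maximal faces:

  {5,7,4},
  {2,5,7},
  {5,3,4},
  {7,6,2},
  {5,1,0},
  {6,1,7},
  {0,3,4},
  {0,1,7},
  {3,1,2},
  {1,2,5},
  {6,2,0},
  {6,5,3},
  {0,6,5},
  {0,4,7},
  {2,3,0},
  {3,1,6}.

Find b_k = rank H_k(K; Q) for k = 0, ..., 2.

Fix the vertex order 0 < 1 < 2 < 3 < 4 < 5 < 6 < 7 and write every simplex with vertices in increasing order. Then dim K = 2 and the simplices of K are:

  0-simplices (8): [0], [1], [2], [3], [4], [5], [6], [7]
  1-simplices (24): (24 of them)
  2-simplices (16): [0,1,5], [0,1,7], [0,2,3], [0,2,6], [0,3,4], [0,4,7], [0,5,6], [1,2,3], [1,2,5], [1,3,6], [1,6,7], [2,5,7], [2,6,7], [3,4,5], [3,5,6], [4,5,7]

so the chain groups are C_0 ≅ Z^8, C_1 ≅ Z^24, C_2 ≅ Z^16.

The boundary map ∂_1: C_1 → C_0 sends each edge [p,q] (with p < q) to q − p.
As a 8×24 matrix over Z this has rank 7, with invariant factors (1,1,1,1,1,1,1).

The boundary map ∂_2: C_2 → C_1 maps a triangle to the signed sum of its edges. For instance
  ∂[0,2,3] = [2,3] − [0,3] + [0,2],
  ∂[2,5,7] = [5,7] − [2,7] + [2,5].
The resulting 24×16 matrix has rank 15, and its Smith normal form has invariant factors (1,1,1,1,1,1,1,1,1,1,1,1,1,1,1).

Computing H_k = (kernel of ∂_k) / (image of ∂_{k+1}):

  H_0: rank C_0 − rank ∂_1 = 8 − 7 = 1, and the invariant factors of ∂_1 are all 1, so H_0 = Z.
  H_1: rank ker ∂_1 − rank ∂_2 = (24 − 7) − 15 = 2, and the invariant factors of ∂_2 are all 1, so H_1 = Z^2.
  H_2: rank ker ∂_2 − rank ∂_3 = (16 − 15) − 0 = 1, and there is no ∂_3, so H_2 = Z.

(K is a triangulation of the torus T^2.)

Hence the Betti numbers are b_0 = 1, b_1 = 2, b_2 = 1.

b_0 = 1, b_1 = 2, b_2 = 1.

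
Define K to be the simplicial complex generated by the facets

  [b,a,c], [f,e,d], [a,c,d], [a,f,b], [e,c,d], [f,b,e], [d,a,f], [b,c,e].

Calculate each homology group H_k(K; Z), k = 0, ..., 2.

H_0 ≅ Z,  H_1 = 0,  H_2 ≅ Z.

We work with the vertex ordering a < b < c < d < e < f. The simplices of K, each written with vertices in increasing order, are:

  0-simplices (6): a, b, c, d, e, f
  1-simplices (12): ab, ac, ad, af, bc, be, bf, cd, ce, de, df, ef
  2-simplices (8): abc, abf, acd, adf, bce, bef, cde, def

giving chain groups C_0 ≅ Z^6, C_1 ≅ Z^12, C_2 ≅ Z^8.

Boundary ∂_1: C_1 → C_0 is given by ∂[p,q] = [q] − [p].
The resulting 6×12 matrix has rank 5, and its Smith normal form has invariant factors (1,1,1,1,1).

Boundary ∂_2: C_2 → C_1 sends each 2-simplex [p,q,r] to [q,r] − [p,r] + [p,q]. For instance
  ∂adf = df − af + ad,
  ∂acd = cd − ad + ac.
As a 12×8 matrix over Z this has rank 7, with invariant factors (1,1,1,1,1,1,1).

From H_k ≅ ker(∂_k) / im(∂_{k+1}) we obtain:

  H_0: rank C_0 − rank ∂_1 = 6 − 5 = 1, and the invariant factors of ∂_1 are all 1, so H_0 = Z.
  H_1: rank ker ∂_1 − rank ∂_2 = (12 − 5) − 7 = 0, and the invariant factors of ∂_2 are all 1, so H_1 = 0.
  H_2: rank ker ∂_2 − rank ∂_3 = (8 − 7) − 0 = 1, and there is no ∂_3, so H_2 = Z.

(K is a triangulation of the 2-sphere S^2.)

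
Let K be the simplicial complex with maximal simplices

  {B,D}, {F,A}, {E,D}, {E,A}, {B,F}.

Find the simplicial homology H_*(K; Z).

Fix the vertex order A < B < D < E < F and write every simplex with vertices in increasing order. Then dim K = 1 and the simplices of K are:

  0-simplices (5): A, B, D, E, F
  1-simplices (5): AE, AF, BD, BF, DE

so the chain groups are C_0 ≅ Z^5, C_1 ≅ Z^5.

∂_1: C_1 → C_0 is given by ∂[p,q] = [q] − [p].
As a 5×5 matrix over Z this has rank 4, with invariant factors (1,1,1,1).

Reading off H_k = ker ∂_k / im ∂_{k+1}:

  H_0: rank C_0 − rank ∂_1 = 5 − 4 = 1, and the invariant factors of ∂_1 are all 1, so H_0 = Z.
  H_1: rank ker ∂_1 − rank ∂_2 = (5 − 4) − 0 = 1, and there is no ∂_2, so H_1 = Z.

H_0 ≅ Z,  H_1 ≅ Z.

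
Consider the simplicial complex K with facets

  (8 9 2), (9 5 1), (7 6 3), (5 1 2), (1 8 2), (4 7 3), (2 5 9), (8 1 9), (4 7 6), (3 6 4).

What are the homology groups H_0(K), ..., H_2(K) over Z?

K has 9 vertices, 15 edges, 10 triangles.
rank ∂_0 = 0, rank ∂_1 = 7 ⇒ b_0 = 9 − 0 − 7 = 2; all invariant factors of ∂_1 are 1 so no torsion. So H_0 ≅ Z^2.
rank ∂_1 = 7, rank ∂_2 = 8 ⇒ b_1 = 15 − 7 − 8 = 0; all invariant factors of ∂_2 are 1 so no torsion. So H_1 ≅ 0.
rank ∂_2 = 8, rank ∂_3 = 0 ⇒ b_2 = 10 − 8 − 0 = 2. So H_2 ≅ Z^2.

H_0 = Z^2,  H_1 = 0,  H_2 = Z^2.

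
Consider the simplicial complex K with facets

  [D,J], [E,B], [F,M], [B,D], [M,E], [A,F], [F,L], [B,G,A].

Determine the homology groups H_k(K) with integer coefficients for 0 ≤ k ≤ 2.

Take the total order A < B < D < E < F < G < J < L < M on the vertex set. Then K (dimension 2) consists of the simplices:

  0-simplices (9): A, B, D, E, F, G, J, L, M
  1-simplices (10): AB, AF, AG, BD, BE, BG, DJ, EM, FL, FM
  2-simplices (1): ABG

so the chain groups are C_0 ≅ Z^9, C_1 ≅ Z^10, C_2 ≅ Z^1.

The boundary map ∂_1: C_1 → C_0 sends each edge [p,q] (with p < q) to q − p. For instance
  ∂AG = G − A.
As a 9×10 matrix over Z this has rank 8, with invariant factors (1,1,1,1,1,1,1,1).

The boundary map ∂_2: C_2 → C_1 sends each 2-simplex [p,q,r] to [q,r] − [p,r] + [p,q]. For instance
  ∂ABG = BG − AG + AB.
This gives a 10×1 integer matrix of rank 1; reducing to Smith normal form yields diagonal entries (1).

Computing H_k = (kernel of ∂_k) / (image of ∂_{k+1}):

  H_0: rank C_0 − rank ∂_1 = 9 − 8 = 1, and the invariant factors of ∂_1 are all 1, so H_0 ≅ Z.
  H_1: rank ker ∂_1 − rank ∂_2 = (10 − 8) − 1 = 1, and the invariant factors of ∂_2 are all 1, so H_1 ≅ Z.
  H_2: rank ker ∂_2 − rank ∂_3 = (1 − 1) − 0 = 0, and there is no ∂_3, so H_2 ≅ 0.

As a check, the Euler characteristic is 9 − 10 + 1 = 0, which agrees with 1 − 1 + 0 = 0.

H_0 ≅ Z,  H_1 ≅ Z,  H_2 = 0.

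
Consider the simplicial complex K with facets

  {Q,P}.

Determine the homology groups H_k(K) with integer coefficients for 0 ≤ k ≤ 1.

H_0 ≅ Z,  H_1 = 0.

Take the total order P < Q on the vertex set. Then K (dimension 1) consists of the simplices:

  0-simplices (2): P, Q
  1-simplices (1): PQ

giving chain groups C_0 ≅ Z^2, C_1 ≅ Z^1.

The boundary map ∂_1: C_1 → C_0 sends each edge [p,q] (with p < q) to q − p.
The resulting 2×1 matrix has rank 1, and its Smith normal form has invariant factors (1).

Computing H_k = (kernel of ∂_k) / (image of ∂_{k+1}):

  H_0: rank C_0 − rank ∂_1 = 2 − 1 = 1, and the invariant factors of ∂_1 are all 1, so H_0 = Z.
  H_1: rank ker ∂_1 − rank ∂_2 = (1 − 1) − 0 = 0, and there is no ∂_2, so H_1 = 0.

As a check, the Euler characteristic is 2 − 1 = 1, which agrees with 1 − 0 = 1.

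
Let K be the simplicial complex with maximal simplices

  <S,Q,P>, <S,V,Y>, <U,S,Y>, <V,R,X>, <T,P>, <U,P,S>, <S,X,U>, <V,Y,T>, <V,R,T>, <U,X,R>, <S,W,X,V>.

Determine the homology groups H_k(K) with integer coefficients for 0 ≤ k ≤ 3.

We work with the vertex ordering P < Q < R < S < T < U < V < W < X < Y. The simplices of K, each written with vertices in increasing order, are:

  0-simplices (10): P, Q, R, S, T, U, V, W, X, Y
  1-simplices (22): PQ, PS, PT, PU, QS, RT, RU, RV, RX, SU, SV, SW, SX, SY, TV, TY, UX, UY, VW, VX, VY, WX
  2-simplices (13): PQS, PSU, RTV, RUX, RVX, SUX, SUY, SVW, SVX, SVY, SWX, TVY, VWX
  3-simplices (1): SVWX

so the chain groups are C_0 ≅ Z^10, C_1 ≅ Z^22, C_2 ≅ Z^13, C_3 ≅ Z^1.

The boundary map ∂_1: C_1 → C_0 maps an edge to its endpoints' difference, ∂[p,q] = q − p. For instance
  ∂SV = V − S.
The 10×22 boundary matrix has rank 9 and Smith normal form diag(1,1,1,1,1,1,1,1,1).

∂_2: C_2 → C_1 maps a triangle to the signed sum of its edges. For instance
  ∂SVW = VW − SW + SV,
  ∂SUX = UX − SX + SU.
This gives a 22×13 integer matrix of rank 12; reducing to Smith normal form yields diagonal entries (1,1,1,1,1,1,1,1,1,1,1,1).

∂_3: C_3 → C_2 sends each 3-simplex σ to the alternating sum Σ_i (−1)^i (σ with its i-th vertex removed). For instance
  ∂SVWX = VWX − SWX + SVX − SVW.
As a 13×1 matrix over Z this has rank 1, with invariant factors (1).

Computing H_k = (kernel of ∂_k) / (image of ∂_{k+1}):

  H_0: rank C_0 − rank ∂_1 = 10 − 9 = 1, and the invariant factors of ∂_1 are all 1, so H_0 ≅ Z.
  H_1: rank ker ∂_1 − rank ∂_2 = (22 − 9) − 12 = 1, and the invariant factors of ∂_2 are all 1, so H_1 ≅ Z.
  H_2: rank ker ∂_2 − rank ∂_3 = (13 − 12) − 1 = 0, and the invariant factors of ∂_3 are all 1, so H_2 ≅ 0.
  H_3: rank ker ∂_3 − rank ∂_4 = (1 − 1) − 0 = 0, and there is no ∂_4, so H_3 ≅ 0.

H_0 ≅ Z,  H_1 ≅ Z,  H_2 = 0,  H_3 = 0.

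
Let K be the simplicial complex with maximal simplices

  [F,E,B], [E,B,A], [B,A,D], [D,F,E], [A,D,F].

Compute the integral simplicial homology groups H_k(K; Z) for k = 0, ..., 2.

We work with the vertex ordering A < B < D < E < F. The simplices of K, each written with vertices in increasing order, are:

  0-simplices (5): A, B, D, E, F
  1-simplices (10): AB, AD, AE, AF, BD, BE, BF, DE, DF, EF
  2-simplices (5): ABD, ABE, ADF, BEF, DEF

so the chain groups are C_0 ≅ Z^5, C_1 ≅ Z^10, C_2 ≅ Z^5.

Boundary ∂_1: C_1 → C_0 maps an edge to its endpoints' difference, ∂[p,q] = q − p. For instance
  ∂EF = F − E.
The resulting 5×10 matrix has rank 4, and its Smith normal form has invariant factors (1,1,1,1).

∂_2: C_2 → C_1 acts by ∂[p,q,r] = [q,r] − [p,r] + [p,q]. For instance
  ∂ABD = BD − AD + AB,
  ∂DEF = EF − DF + DE.
The resulting 10×5 matrix has rank 5, and its Smith normal form has invariant factors (1,1,1,1,1).

Reading off H_k = ker ∂_k / im ∂_{k+1}:

  H_0: rank C_0 − rank ∂_1 = 5 − 4 = 1, and the invariant factors of ∂_1 are all 1, so H_0 ≅ Z.
  H_1: rank ker ∂_1 − rank ∂_2 = (10 − 4) − 5 = 1, and the invariant factors of ∂_2 are all 1, so H_1 ≅ Z.
  H_2: rank ker ∂_2 − rank ∂_3 = (5 − 5) − 0 = 0, and there is no ∂_3, so H_2 ≅ 0.

As a check, the Euler characteristic is 5 − 10 + 5 = 0, which agrees with 1 − 1 + 0 = 0.

H_0 = Z,  H_1 = Z,  H_2 = 0.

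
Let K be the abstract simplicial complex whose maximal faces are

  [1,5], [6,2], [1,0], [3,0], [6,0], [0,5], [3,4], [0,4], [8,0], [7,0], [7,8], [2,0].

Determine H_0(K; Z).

We work with the vertex ordering 0 < 1 < 2 < 3 < 4 < 5 < 6 < 7 < 8. The simplices of K, each written with vertices in increasing order, are:

  0-simplices (9): [0], [1], [2], [3], [4], [5], [6], [7], [8]
  1-simplices (12): [0,1], [0,2], [0,3], [0,4], [0,5], [0,6], [0,7], [0,8], [1,5], [2,6], [3,4], [7,8]

giving chain groups C_0 ≅ Z^9, C_1 ≅ Z^12.

The boundary map ∂_1: C_1 → C_0 maps an edge to its endpoints' difference, ∂[p,q] = q − p. For instance
  ∂[3,4] = [4] − [3].
This gives a 9×12 integer matrix of rank 8; reducing to Smith normal form yields diagonal entries (1,1,1,1,1,1,1,1).

Reading off H_k = ker ∂_k / im ∂_{k+1}:

  H_0: rank C_0 − rank ∂_1 = 9 − 8 = 1, and the invariant factors of ∂_1 are all 1, so H_0 = Z.

H_0 = Z.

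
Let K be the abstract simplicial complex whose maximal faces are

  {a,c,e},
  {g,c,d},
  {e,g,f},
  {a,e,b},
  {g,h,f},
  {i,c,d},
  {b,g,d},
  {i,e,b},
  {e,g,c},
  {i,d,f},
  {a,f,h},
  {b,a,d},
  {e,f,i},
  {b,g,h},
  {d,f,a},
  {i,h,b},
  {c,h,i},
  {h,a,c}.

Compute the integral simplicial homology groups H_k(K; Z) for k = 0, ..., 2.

We work with the vertex ordering a < b < c < d < e < f < g < h < i. The simplices of K, each written with vertices in increasing order, are:

  0-simplices (9): a, b, c, d, e, f, g, h, i
  1-simplices (27): ab, ac, ad, ae, af, ah, bd, be, bg, bh, bi, cd, ce, cg, ch, ci, df, dg, di, ef, eg, ei, fg, fh, fi, gh, hi
  2-simplices (18): abd, abe, ace, ach, adf, afh, bdg, bei, bgh, bhi, cdg, cdi, ceg, chi, dfi, efg, efi, fgh

giving chain groups C_0 ≅ Z^9, C_1 ≅ Z^27, C_2 ≅ Z^18.

Boundary ∂_1: C_1 → C_0 is given by ∂[p,q] = [q] − [p]. For instance
  ∂hi = i − h.
The resulting 9×27 matrix has rank 8, and its Smith normal form has invariant factors (1,1,1,1,1,1,1,1).

Boundary ∂_2: C_2 → C_1 acts by ∂[p,q,r] = [q,r] − [p,r] + [p,q]. For instance
  ∂efi = fi − ei + ef,
  ∂bei = ei − bi + be.
This gives a 27×18 integer matrix of rank 17; reducing to Smith normal form yields diagonal entries (1,1,1,1,1,1,1,1,1,1,1,1,1,1,1,1,1).

Computing H_k = (kernel of ∂_k) / (image of ∂_{k+1}):

  H_0: rank C_0 − rank ∂_1 = 9 − 8 = 1, and the invariant factors of ∂_1 are all 1, so H_0 ≅ Z.
  H_1: rank ker ∂_1 − rank ∂_2 = (27 − 8) − 17 = 2, and the invariant factors of ∂_2 are all 1, so H_1 ≅ Z^2.
  H_2: rank ker ∂_2 − rank ∂_3 = (18 − 17) − 0 = 1, and there is no ∂_3, so H_2 ≅ Z.

As a check, the Euler characteristic is 9 − 27 + 18 = 0, which agrees with 1 − 2 + 1 = 0.

H_0 ≅ Z,  H_1 ≅ Z^2,  H_2 ≅ Z.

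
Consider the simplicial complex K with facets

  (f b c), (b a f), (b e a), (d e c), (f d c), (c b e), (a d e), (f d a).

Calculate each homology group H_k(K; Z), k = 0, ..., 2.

H_0 = Z,  H_1 = 0,  H_2 = Z.

Take the total order a < b < c < d < e < f on the vertex set. Then K (dimension 2) consists of the simplices:

  0-simplices (6): a, b, c, d, e, f
  1-simplices (12): ab, ad, ae, af, bc, be, bf, cd, ce, cf, de, df
  2-simplices (8): abe, abf, ade, adf, bce, bcf, cde, cdf

Hence C_0 ≅ Z^6, C_1 ≅ Z^12, C_2 ≅ Z^8.

Boundary ∂_1: C_1 → C_0 maps an edge to its endpoints' difference, ∂[p,q] = q − p.
The resulting 6×12 matrix has rank 5, and its Smith normal form has invariant factors (1,1,1,1,1).

The boundary map ∂_2: C_2 → C_1 maps a triangle to the signed sum of its edges. For instance
  ∂cdf = df − cf + cd,
  ∂cde = de − ce + cd.
This gives a 12×8 integer matrix of rank 7; reducing to Smith normal form yields diagonal entries (1,1,1,1,1,1,1).

Now H_k = ker ∂_k / im ∂_{k+1}, so:

  H_0: rank C_0 − rank ∂_1 = 6 − 5 = 1, and the invariant factors of ∂_1 are all 1, so H_0 = Z.
  H_1: rank ker ∂_1 − rank ∂_2 = (12 − 5) − 7 = 0, and the invariant factors of ∂_2 are all 1, so H_1 = 0.
  H_2: rank ker ∂_2 − rank ∂_3 = (8 − 7) − 0 = 1, and there is no ∂_3, so H_2 = Z.

As a check, the Euler characteristic is 6 − 12 + 8 = 2, which agrees with 1 − 0 + 1 = 2.
(K is a triangulation of the 2-sphere S^2.)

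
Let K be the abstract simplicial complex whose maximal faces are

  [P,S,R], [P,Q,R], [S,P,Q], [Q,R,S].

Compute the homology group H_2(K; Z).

We work with the vertex ordering P < Q < R < S. The simplices of K, each written with vertices in increasing order, are:

  0-simplices (4): P, Q, R, S
  1-simplices (6): PQ, PR, PS, QR, QS, RS
  2-simplices (4): PQR, PQS, PRS, QRS

Hence C_0 ≅ Z^4, C_1 ≅ Z^6, C_2 ≅ Z^4.

∂_1: C_1 → C_0 is given by ∂[p,q] = [q] − [p]. For instance
  ∂PQ = Q − P.
As a 4×6 matrix over Z this has rank 3, with invariant factors (1,1,1).

Boundary ∂_2: C_2 → C_1 acts by ∂[p,q,r] = [q,r] − [p,r] + [p,q]. For instance
  ∂PRS = RS − PS + PR,
  ∂PQR = QR − PR + PQ.
The resulting 6×4 matrix has rank 3, and its Smith normal form has invariant factors (1,1,1).

Reading off H_k = ker ∂_k / im ∂_{k+1}:

  H_2: rank ker ∂_2 − rank ∂_3 = (4 − 3) − 0 = 1, and there is no ∂_3, so H_2 ≅ Z.

H_2 ≅ Z.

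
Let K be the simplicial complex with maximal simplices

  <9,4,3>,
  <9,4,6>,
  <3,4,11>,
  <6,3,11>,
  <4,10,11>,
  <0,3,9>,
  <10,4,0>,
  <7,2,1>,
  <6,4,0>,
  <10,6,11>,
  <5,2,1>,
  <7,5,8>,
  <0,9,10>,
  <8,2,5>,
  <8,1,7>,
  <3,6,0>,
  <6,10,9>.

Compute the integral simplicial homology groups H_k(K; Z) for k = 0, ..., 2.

H_0 = Z^2,  H_1 = Z ⊕ Z/2,  H_2 = 0.

Take the total order 0 < 1 < 2 < 3 < 4 < 5 < 6 < 7 < 8 < 9 < 10 < 11 on the vertex set. Then K (dimension 2) consists of the simplices:

  0-simplices (12): [0], [1], [2], [3], [4], [5], [6], [7], [8], [9], [10], [11]
  1-simplices (28): (28 of them)
  2-simplices (17): [0,3,6], [0,3,9], [0,4,6], [0,4,10], [0,9,10], [1,2,5], [1,2,7], [1,7,8], [2,5,8], [3,4,9], [3,4,11], [3,6,11], [4,6,9], [4,10,11], [5,7,8], [6,9,10], [6,10,11]

giving chain groups C_0 ≅ Z^12, C_1 ≅ Z^28, C_2 ≅ Z^17.

∂_1: C_1 → C_0 is given by ∂[p,q] = [q] − [p]. For instance
  ∂[3,6] = [6] − [3].
This gives a 12×28 integer matrix of rank 10; reducing to Smith normal form yields diagonal entries (1,1,1,1,1,1,1,1,1,1).

Boundary ∂_2: C_2 → C_1 maps a triangle to the signed sum of its edges. For instance
  ∂[4,6,9] = [6,9] − [4,9] + [4,6],
  ∂[0,9,10] = [9,10] − [0,10] + [0,9].
The resulting 28×17 matrix has rank 17, and its Smith normal form has invariant factors (1,1,1,1,1,1,1,1,1,1,1,1,1,1,1,1,2).

From H_k ≅ ker(∂_k) / im(∂_{k+1}) we obtain:

  H_0: rank C_0 − rank ∂_1 = 12 − 10 = 2, and the invariant factors of ∂_1 are all 1, so H_0 ≅ Z^2.
  H_1: rank ker ∂_1 − rank ∂_2 = (28 − 10) − 17 = 1, and ∂_2 has invariant factor 2 > 1, so H_1 ≅ Z ⊕ Z/2.
  H_2: rank ker ∂_2 − rank ∂_3 = (17 − 17) − 0 = 0, and there is no ∂_3, so H_2 ≅ 0.

As a check, the Euler characteristic is 12 − 28 + 17 = 1, which agrees with 2 − 1 + 0 = 1.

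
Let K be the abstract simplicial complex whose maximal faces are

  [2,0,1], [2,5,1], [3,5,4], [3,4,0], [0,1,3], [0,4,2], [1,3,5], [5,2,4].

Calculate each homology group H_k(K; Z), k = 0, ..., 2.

H_0 = Z,  H_1 = 0,  H_2 = Z.

We work with the vertex ordering 0 < 1 < 2 < 3 < 4 < 5. The simplices of K, each written with vertices in increasing order, are:

  0-simplices (6): [0], [1], [2], [3], [4], [5]
  1-simplices (12): [0,1], [0,2], [0,3], [0,4], [1,2], [1,3], [1,5], [2,4], [2,5], [3,4], [3,5], [4,5]
  2-simplices (8): [0,1,2], [0,1,3], [0,2,4], [0,3,4], [1,2,5], [1,3,5], [2,4,5], [3,4,5]

so the chain groups are C_0 ≅ Z^6, C_1 ≅ Z^12, C_2 ≅ Z^8.

∂_1: C_1 → C_0 sends each edge [p,q] (with p < q) to q − p. For instance
  ∂[1,3] = [3] − [1].
The 6×12 boundary matrix has rank 5 and Smith normal form diag(1,1,1,1,1).

The boundary map ∂_2: C_2 → C_1 sends each 2-simplex [p,q,r] to [q,r] − [p,r] + [p,q]. For instance
  ∂[0,2,4] = [2,4] − [0,4] + [0,2],
  ∂[2,4,5] = [4,5] − [2,5] + [2,4].
The resulting 12×8 matrix has rank 7, and its Smith normal form has invariant factors (1,1,1,1,1,1,1).

Now H_k = ker ∂_k / im ∂_{k+1}, so:

  H_0: rank C_0 − rank ∂_1 = 6 − 5 = 1, and the invariant factors of ∂_1 are all 1, so H_0 ≅ Z.
  H_1: rank ker ∂_1 − rank ∂_2 = (12 − 5) − 7 = 0, and the invariant factors of ∂_2 are all 1, so H_1 ≅ 0.
  H_2: rank ker ∂_2 − rank ∂_3 = (8 − 7) − 0 = 1, and there is no ∂_3, so H_2 ≅ Z.

As a check, the Euler characteristic is 6 − 12 + 8 = 2, which agrees with 1 − 0 + 1 = 2.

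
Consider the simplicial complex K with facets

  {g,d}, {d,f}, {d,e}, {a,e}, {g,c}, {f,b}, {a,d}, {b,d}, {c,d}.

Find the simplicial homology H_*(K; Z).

H_0 ≅ Z,  H_1 ≅ Z^3.

Take the total order a < b < c < d < e < f < g on the vertex set. Then K (dimension 1) consists of the simplices:

  0-simplices (7): a, b, c, d, e, f, g
  1-simplices (9): ad, ae, bd, bf, cd, cg, de, df, dg

so the chain groups are C_0 ≅ Z^7, C_1 ≅ Z^9.

∂_1: C_1 → C_0 is given by ∂[p,q] = [q] − [p]. For instance
  ∂de = e − d.
As a 7×9 matrix over Z this has rank 6, with invariant factors (1,1,1,1,1,1).

Computing H_k = (kernel of ∂_k) / (image of ∂_{k+1}):

  H_0: rank C_0 − rank ∂_1 = 7 − 6 = 1, and the invariant factors of ∂_1 are all 1, so H_0 = Z.
  H_1: rank ker ∂_1 − rank ∂_2 = (9 − 6) − 0 = 3, and there is no ∂_2, so H_1 = Z^3.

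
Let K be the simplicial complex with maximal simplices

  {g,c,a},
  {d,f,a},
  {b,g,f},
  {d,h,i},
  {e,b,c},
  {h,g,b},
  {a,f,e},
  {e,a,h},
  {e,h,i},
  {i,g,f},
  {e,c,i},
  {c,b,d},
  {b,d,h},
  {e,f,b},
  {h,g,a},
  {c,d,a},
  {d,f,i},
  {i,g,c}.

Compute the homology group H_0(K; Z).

Fix the vertex order a < b < c < d < e < f < g < h < i and write every simplex with vertices in increasing order. Then dim K = 2 and the simplices of K are:

  0-simplices (9): a, b, c, d, e, f, g, h, i
  1-simplices (27): ac, ad, ae, af, ag, ah, bc, bd, be, bf, bg, bh, cd, ce, cg, ci, df, dh, di, ef, eh, ei, fg, fi, gh, gi, hi
  2-simplices (18): acd, acg, adf, aef, aeh, agh, bcd, bce, bdh, bef, bfg, bgh, cei, cgi, dfi, dhi, ehi, fgi

Hence C_0 ≅ Z^9, C_1 ≅ Z^27, C_2 ≅ Z^18.

Boundary ∂_1: C_1 → C_0 is given by ∂[p,q] = [q] − [p].
This gives a 9×27 integer matrix of rank 8; reducing to Smith normal form yields diagonal entries (1,1,1,1,1,1,1,1).

Boundary ∂_2: C_2 → C_1 maps a triangle to the signed sum of its edges. For instance
  ∂adf = df − af + ad,
  ∂bfg = fg − bg + bf.
The resulting 27×18 matrix has rank 17, and its Smith normal form has invariant factors (1,1,1,1,1,1,1,1,1,1,1,1,1,1,1,1,1).

Computing H_k = (kernel of ∂_k) / (image of ∂_{k+1}):

  H_0: rank C_0 − rank ∂_1 = 9 − 8 = 1, and the invariant factors of ∂_1 are all 1, so H_0 = Z.

H_0 = Z.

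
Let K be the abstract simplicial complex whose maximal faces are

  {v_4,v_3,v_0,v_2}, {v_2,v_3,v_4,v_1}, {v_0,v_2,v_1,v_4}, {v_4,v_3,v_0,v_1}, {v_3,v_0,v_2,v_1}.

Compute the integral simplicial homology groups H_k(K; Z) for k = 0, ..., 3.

We work with the vertex ordering v_0 < v_1 < v_2 < v_3 < v_4. The simplices of K, each written with vertices in increasing order, are:

  0-simplices (5): [v_0], [v_1], [v_2], [v_3], [v_4]
  1-simplices (10): [v_0,v_1], [v_0,v_2], [v_0,v_3], [v_0,v_4], [v_1,v_2], [v_1,v_3], [v_1,v_4], [v_2,v_3], [v_2,v_4], [v_3,v_4]
  2-simplices (10): [v_0,v_1,v_2], [v_0,v_1,v_3], [v_0,v_1,v_4], [v_0,v_2,v_3], [v_0,v_2,v_4], [v_0,v_3,v_4], [v_1,v_2,v_3], [v_1,v_2,v_4], [v_1,v_3,v_4], [v_2,v_3,v_4]
  3-simplices (5): [v_0,v_1,v_2,v_3], [v_0,v_1,v_2,v_4], [v_0,v_1,v_3,v_4], [v_0,v_2,v_3,v_4], [v_1,v_2,v_3,v_4]

Hence C_0 ≅ Z^5, C_1 ≅ Z^10, C_2 ≅ Z^10, C_3 ≅ Z^5.

Boundary ∂_1: C_1 → C_0 is given by ∂[p,q] = [q] − [p]. For instance
  ∂[v_0,v_4] = [v_4] − [v_0].
As a 5×10 matrix over Z this has rank 4, with invariant factors (1,1,1,1).

∂_2: C_2 → C_1 acts by ∂[p,q,r] = [q,r] − [p,r] + [p,q]. For instance
  ∂[v_0,v_1,v_4] = [v_1,v_4] − [v_0,v_4] + [v_0,v_1],
  ∂[v_0,v_2,v_4] = [v_2,v_4] − [v_0,v_4] + [v_0,v_2].
The resulting 10×10 matrix has rank 6, and its Smith normal form has invariant factors (1,1,1,1,1,1).

The boundary map ∂_3: C_3 → C_2 sends each 3-simplex σ to the alternating sum Σ_i (−1)^i (σ with its i-th vertex removed). For instance
  ∂[v_0,v_1,v_2,v_3] = [v_1,v_2,v_3] − [v_0,v_2,v_3] + [v_0,v_1,v_3] − [v_0,v_1,v_2],
  ∂[v_0,v_1,v_3,v_4] = [v_1,v_3,v_4] − [v_0,v_3,v_4] + [v_0,v_1,v_4] − [v_0,v_1,v_3].
The resulting 10×5 matrix has rank 4, and its Smith normal form has invariant factors (1,1,1,1).

Reading off H_k = ker ∂_k / im ∂_{k+1}:

  H_0: rank C_0 − rank ∂_1 = 5 − 4 = 1, and the invariant factors of ∂_1 are all 1, so H_0 = Z.
  H_1: rank ker ∂_1 − rank ∂_2 = (10 − 4) − 6 = 0, and the invariant factors of ∂_2 are all 1, so H_1 = 0.
  H_2: rank ker ∂_2 − rank ∂_3 = (10 − 6) − 4 = 0, and the invariant factors of ∂_3 are all 1, so H_2 = 0.
  H_3: rank ker ∂_3 − rank ∂_4 = (5 − 4) − 0 = 1, and there is no ∂_4, so H_3 = Z.

(K is a triangulation of the 3-sphere S^3.)

H_0 = Z,  H_1 = 0,  H_2 = 0,  H_3 = Z.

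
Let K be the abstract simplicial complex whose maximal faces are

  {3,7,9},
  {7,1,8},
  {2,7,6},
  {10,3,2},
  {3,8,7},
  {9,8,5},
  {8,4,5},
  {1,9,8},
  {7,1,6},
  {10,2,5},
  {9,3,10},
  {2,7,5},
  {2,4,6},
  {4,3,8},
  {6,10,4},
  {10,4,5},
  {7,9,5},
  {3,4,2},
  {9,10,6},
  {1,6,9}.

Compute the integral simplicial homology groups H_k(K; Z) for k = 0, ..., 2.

Take the total order 1 < 2 < 3 < 4 < 5 < 6 < 7 < 8 < 9 < 10 on the vertex set. Then K (dimension 2) consists of the simplices:

  0-simplices (10): [1], [2], [3], [4], [5], [6], [7], [8], [9], [10]
  1-simplices (30): (30 of them)
  2-simplices (20): (20 of them)

giving chain groups C_0 ≅ Z^10, C_1 ≅ Z^30, C_2 ≅ Z^20.

The boundary map ∂_1: C_1 → C_0 is given by ∂[p,q] = [q] − [p]. For instance
  ∂[5,9] = [9] − [5].
This gives a 10×30 integer matrix of rank 9; reducing to Smith normal form yields diagonal entries (1,1,1,1,1,1,1,1,1).

∂_2: C_2 → C_1 acts by ∂[p,q,r] = [q,r] − [p,r] + [p,q]. For instance
  ∂[4,6,10] = [6,10] − [4,10] + [4,6],
  ∂[2,5,7] = [5,7] − [2,7] + [2,5].
This gives a 30×20 integer matrix of rank 20; reducing to Smith normal form yields diagonal entries (1,1,1,1,1,1,1,1,1,1,1,1,1,1,1,1,1,1,1,2).

Computing H_k = (kernel of ∂_k) / (image of ∂_{k+1}):

  H_0: rank C_0 − rank ∂_1 = 10 − 9 = 1, and the invariant factors of ∂_1 are all 1, so H_0 = Z.
  H_1: rank ker ∂_1 − rank ∂_2 = (30 − 9) − 20 = 1, and ∂_2 has invariant factor 2 > 1, so H_1 = Z ⊕ Z/2.
  H_2: rank ker ∂_2 − rank ∂_3 = (20 − 20) − 0 = 0, and there is no ∂_3, so H_2 = 0.

As a check, the Euler characteristic is 10 − 30 + 20 = 0, which agrees with 1 − 1 + 0 = 0.

H_0 = Z,  H_1 = Z ⊕ Z/2,  H_2 = 0.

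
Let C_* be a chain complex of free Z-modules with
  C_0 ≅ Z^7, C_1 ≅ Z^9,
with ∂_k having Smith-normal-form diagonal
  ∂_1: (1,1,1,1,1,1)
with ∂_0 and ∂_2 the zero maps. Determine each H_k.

H_0: b_0 = 7 − 0 − 6 = 1; torsion from ∂_1 factors > 1: none. So H_0 = Z.
H_1: b_1 = 9 − 6 − 0 = 3; torsion from ∂_2 factors > 1: none. So H_1 = Z^3.

H_0 = Z,  H_1 = Z^3.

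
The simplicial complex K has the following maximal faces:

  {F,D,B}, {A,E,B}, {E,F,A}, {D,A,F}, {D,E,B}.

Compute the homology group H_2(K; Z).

H_2 ≅ 0.

K has 5 vertices, 10 edges, 5 triangles.
rank ∂_2 = 5, rank ∂_3 = 0 ⇒ b_2 = 5 − 5 − 0 = 0. So H_2 ≅ 0.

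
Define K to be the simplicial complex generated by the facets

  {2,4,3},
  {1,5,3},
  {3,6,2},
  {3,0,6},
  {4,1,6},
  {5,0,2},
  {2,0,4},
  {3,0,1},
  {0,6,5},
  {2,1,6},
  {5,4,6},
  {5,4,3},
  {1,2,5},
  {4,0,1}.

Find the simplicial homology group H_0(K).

K has 7 vertices, 21 edges, 14 triangles.
rank ∂_0 = 0, rank ∂_1 = 6 ⇒ b_0 = 7 − 0 − 6 = 1; all invariant factors of ∂_1 are 1 so no torsion. So H_0 = Z.

H_0 ≅ Z.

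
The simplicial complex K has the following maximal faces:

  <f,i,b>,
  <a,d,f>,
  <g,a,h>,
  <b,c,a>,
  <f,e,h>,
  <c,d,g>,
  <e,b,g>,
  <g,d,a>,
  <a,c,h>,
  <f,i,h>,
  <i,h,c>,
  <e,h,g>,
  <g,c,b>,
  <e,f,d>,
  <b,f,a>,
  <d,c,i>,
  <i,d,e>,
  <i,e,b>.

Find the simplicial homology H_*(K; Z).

K has 9 vertices, 27 edges, 18 triangles.
rank ∂_0 = 0, rank ∂_1 = 8 ⇒ b_0 = 9 − 0 − 8 = 1; all invariant factors of ∂_1 are 1 so no torsion. So H_0 = Z.
rank ∂_1 = 8, rank ∂_2 = 18 ⇒ b_1 = 27 − 8 − 18 = 1; ∂_2 has invariant factor(s) [2] giving torsion. So H_1 = Z × Z/2.
rank ∂_2 = 18, rank ∂_3 = 0 ⇒ b_2 = 18 − 18 − 0 = 0. So H_2 = 0.

H_0 ≅ Z,  H_1 ≅ Z × Z/2,  H_2 = 0.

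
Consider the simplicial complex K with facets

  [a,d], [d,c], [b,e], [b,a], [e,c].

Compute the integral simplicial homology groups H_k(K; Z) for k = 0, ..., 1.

We work with the vertex ordering a < b < c < d < e. The simplices of K, each written with vertices in increasing order, are:

  0-simplices (5): a, b, c, d, e
  1-simplices (5): ab, ad, be, cd, ce

Hence C_0 ≅ Z^5, C_1 ≅ Z^5.

Boundary ∂_1: C_1 → C_0 sends each edge [p,q] (with p < q) to q − p. For instance
  ∂cd = d − c.
The resulting 5×5 matrix has rank 4, and its Smith normal form has invariant factors (1,1,1,1).

From H_k ≅ ker(∂_k) / im(∂_{k+1}) we obtain:

  H_0: rank C_0 − rank ∂_1 = 5 − 4 = 1, and the invariant factors of ∂_1 are all 1, so H_0 = Z.
  H_1: rank ker ∂_1 − rank ∂_2 = (5 − 4) − 0 = 1, and there is no ∂_2, so H_1 = Z.

H_0 ≅ Z,  H_1 ≅ Z.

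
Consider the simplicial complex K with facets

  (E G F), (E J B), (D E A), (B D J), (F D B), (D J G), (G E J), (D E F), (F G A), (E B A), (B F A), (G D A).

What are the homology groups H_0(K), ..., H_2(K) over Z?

H_0 = Z,  H_1 = Z/2,  H_2 = 0.

We work with the vertex ordering A < B < D < E < F < G < J. The simplices of K, each written with vertices in increasing order, are:

  0-simplices (7): A, B, D, E, F, G, J
  1-simplices (18): AB, AD, AE, AF, AG, BD, BE, BF, BJ, DE, DF, DG, DJ, EF, EG, EJ, FG, GJ
  2-simplices (12): ABE, ABF, ADE, ADG, AFG, BDF, BDJ, BEJ, DEF, DGJ, EFG, EGJ

so the chain groups are C_0 ≅ Z^7, C_1 ≅ Z^18, C_2 ≅ Z^12.

Boundary ∂_1: C_1 → C_0 is given by ∂[p,q] = [q] − [p]. For instance
  ∂EG = G − E.
As a 7×18 matrix over Z this has rank 6, with invariant factors (1,1,1,1,1,1).

The boundary map ∂_2: C_2 → C_1 sends each 2-simplex [p,q,r] to [q,r] − [p,r] + [p,q]. For instance
  ∂EGJ = GJ − EJ + EG,
  ∂BDJ = DJ − BJ + BD.
The resulting 18×12 matrix has rank 12, and its Smith normal form has invariant factors (1,1,1,1,1,1,1,1,1,1,1,2).

From H_k ≅ ker(∂_k) / im(∂_{k+1}) we obtain:

  H_0: rank C_0 − rank ∂_1 = 7 − 6 = 1, and the invariant factors of ∂_1 are all 1, so H_0 = Z.
  H_1: rank ker ∂_1 − rank ∂_2 = (18 − 6) − 12 = 0, and ∂_2 has invariant factor 2 > 1, so H_1 = Z/2.
  H_2: rank ker ∂_2 − rank ∂_3 = (12 − 12) − 0 = 0, and there is no ∂_3, so H_2 = 0.

(K is a triangulation of the real projective plane RP^2.)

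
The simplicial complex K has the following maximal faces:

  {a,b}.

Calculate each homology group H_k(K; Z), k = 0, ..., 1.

Order the vertices as a < b. Listing each simplex with vertices in this order, K has dimension 1 with simplices:

  0-simplices (2): a, b
  1-simplices (1): ab

so the chain groups are C_0 ≅ Z^2, C_1 ≅ Z^1.

The boundary map ∂_1: C_1 → C_0 is given by ∂[p,q] = [q] − [p].
As a 2×1 matrix over Z this has rank 1, with invariant factors (1).

Now H_k = ker ∂_k / im ∂_{k+1}, so:

  H_0: rank C_0 − rank ∂_1 = 2 − 1 = 1, and the invariant factors of ∂_1 are all 1, so H_0 ≅ Z.
  H_1: rank ker ∂_1 − rank ∂_2 = (1 − 1) − 0 = 0, and there is no ∂_2, so H_1 ≅ 0.

As a check, the Euler characteristic is 2 − 1 = 1, which agrees with 1 − 0 = 1.

H_0 ≅ Z,  H_1 = 0.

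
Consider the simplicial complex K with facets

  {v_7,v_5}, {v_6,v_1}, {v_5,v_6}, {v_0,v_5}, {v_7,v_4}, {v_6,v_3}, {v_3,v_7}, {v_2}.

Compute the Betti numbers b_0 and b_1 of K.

b_0 = 2, b_1 = 1.

Take the total order v_0 < v_1 < v_2 < v_3 < v_4 < v_5 < v_6 < v_7 on the vertex set. Then K (dimension 1) consists of the simplices:

  0-simplices (8): [v_0], [v_1], [v_2], [v_3], [v_4], [v_5], [v_6], [v_7]
  1-simplices (7): [v_0,v_5], [v_1,v_6], [v_3,v_6], [v_3,v_7], [v_4,v_7], [v_5,v_6], [v_5,v_7]

so the chain groups are C_0 ≅ Z^8, C_1 ≅ Z^7.

Boundary ∂_1: C_1 → C_0 maps an edge to its endpoints' difference, ∂[p,q] = q − p. For instance
  ∂[v_0,v_5] = [v_5] − [v_0].
The resulting 8×7 matrix has rank 6, and its Smith normal form has invariant factors (1,1,1,1,1,1).

From H_k ≅ ker(∂_k) / im(∂_{k+1}) we obtain:

  H_0: rank C_0 − rank ∂_1 = 8 − 6 = 2, and the invariant factors of ∂_1 are all 1, so H_0 ≅ Z^2.
  H_1: rank ker ∂_1 − rank ∂_2 = (7 − 6) − 0 = 1, and there is no ∂_2, so H_1 ≅ Z.

As a check, the Euler characteristic is 8 − 7 = 1, which agrees with 2 − 1 = 1.

Hence the Betti numbers are b_0 = 2, b_1 = 1.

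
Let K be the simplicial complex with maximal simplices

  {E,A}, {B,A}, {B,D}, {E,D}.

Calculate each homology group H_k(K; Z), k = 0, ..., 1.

We work with the vertex ordering A < B < D < E. The simplices of K, each written with vertices in increasing order, are:

  0-simplices (4): A, B, D, E
  1-simplices (4): AB, AE, BD, DE

Hence C_0 ≅ Z^4, C_1 ≅ Z^4.

The boundary map ∂_1: C_1 → C_0 is given by ∂[p,q] = [q] − [p].
As a 4×4 matrix over Z this has rank 3, with invariant factors (1,1,1).

Computing H_k = (kernel of ∂_k) / (image of ∂_{k+1}):

  H_0: rank C_0 − rank ∂_1 = 4 − 3 = 1, and the invariant factors of ∂_1 are all 1, so H_0 = Z.
  H_1: rank ker ∂_1 − rank ∂_2 = (4 − 3) − 0 = 1, and there is no ∂_2, so H_1 = Z.

As a check, the Euler characteristic is 4 − 4 = 0, which agrees with 1 − 1 = 0.

H_0 ≅ Z,  H_1 ≅ Z.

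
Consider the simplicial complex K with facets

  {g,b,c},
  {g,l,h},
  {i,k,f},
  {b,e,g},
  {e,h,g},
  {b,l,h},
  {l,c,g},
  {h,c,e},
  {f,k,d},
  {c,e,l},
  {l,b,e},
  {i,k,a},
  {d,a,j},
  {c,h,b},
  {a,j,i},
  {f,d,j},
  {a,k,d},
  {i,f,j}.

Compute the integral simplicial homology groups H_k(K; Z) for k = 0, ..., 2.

H_0 ≅ Z^2,  H_1 ≅ Z/2,  H_2 ≅ Z.

Take the total order a < b < c < d < e < f < g < h < i < j < k < l on the vertex set. Then K (dimension 2) consists of the simplices:

  0-simplices (12): a, b, c, d, e, f, g, h, i, j, k, l
  1-simplices (27): ad, ai, aj, ak, bc, be, bg, bh, bl, ce, cg, ch, cl, df, dj, dk, eg, eh, el, fi, fj, fk, gh, gl, hl, ij, ik
  2-simplices (18): adj, adk, aij, aik, bcg, bch, beg, bel, bhl, ceh, cel, cgl, dfj, dfk, egh, fij, fik, ghl

giving chain groups C_0 ≅ Z^12, C_1 ≅ Z^27, C_2 ≅ Z^18.

Boundary ∂_1: C_1 → C_0 maps an edge to its endpoints' difference, ∂[p,q] = q − p.
As a 12×27 matrix over Z this has rank 10, with invariant factors (1,1,1,1,1,1,1,1,1,1).

The boundary map ∂_2: C_2 → C_1 sends each 2-simplex [p,q,r] to [q,r] − [p,r] + [p,q]. For instance
  ∂cgl = gl − cl + cg,
  ∂bcg = cg − bg + bc.
This gives a 27×18 integer matrix of rank 17; reducing to Smith normal form yields diagonal entries (1,1,1,1,1,1,1,1,1,1,1,1,1,1,1,1,2).

Reading off H_k = ker ∂_k / im ∂_{k+1}:

  H_0: rank C_0 − rank ∂_1 = 12 − 10 = 2, and the invariant factors of ∂_1 are all 1, so H_0 = Z^2.
  H_1: rank ker ∂_1 − rank ∂_2 = (27 − 10) − 17 = 0, and ∂_2 has invariant factor 2 > 1, so H_1 = Z/2.
  H_2: rank ker ∂_2 − rank ∂_3 = (18 − 17) − 0 = 1, and there is no ∂_3, so H_2 = Z.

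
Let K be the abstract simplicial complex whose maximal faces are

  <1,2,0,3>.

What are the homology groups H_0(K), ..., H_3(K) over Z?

H_0 ≅ Z,  H_1 = 0,  H_2 = 0,  H_3 = 0.

We work with the vertex ordering 0 < 1 < 2 < 3. The simplices of K, each written with vertices in increasing order, are:

  0-simplices (4): [0], [1], [2], [3]
  1-simplices (6): [0,1], [0,2], [0,3], [1,2], [1,3], [2,3]
  2-simplices (4): [0,1,2], [0,1,3], [0,2,3], [1,2,3]
  3-simplices (1): [0,1,2,3]

so the chain groups are C_0 ≅ Z^4, C_1 ≅ Z^6, C_2 ≅ Z^4, C_3 ≅ Z^1.

∂_1: C_1 → C_0 maps an edge to its endpoints' difference, ∂[p,q] = q − p.
The resulting 4×6 matrix has rank 3, and its Smith normal form has invariant factors (1,1,1).

Boundary ∂_2: C_2 → C_1 acts by ∂[p,q,r] = [q,r] − [p,r] + [p,q]. For instance
  ∂[0,2,3] = [2,3] − [0,3] + [0,2],
  ∂[0,1,3] = [1,3] − [0,3] + [0,1].
The resulting 6×4 matrix has rank 3, and its Smith normal form has invariant factors (1,1,1).

Boundary ∂_3: C_3 → C_2 sends each 3-simplex σ to the alternating sum Σ_i (−1)^i (σ with its i-th vertex removed). For instance
  ∂[0,1,2,3] = [1,2,3] − [0,2,3] + [0,1,3] − [0,1,2].
This gives a 4×1 integer matrix of rank 1; reducing to Smith normal form yields diagonal entries (1).

Now H_k = ker ∂_k / im ∂_{k+1}, so:

  H_0: rank C_0 − rank ∂_1 = 4 − 3 = 1, and the invariant factors of ∂_1 are all 1, so H_0 ≅ Z.
  H_1: rank ker ∂_1 − rank ∂_2 = (6 − 3) − 3 = 0, and the invariant factors of ∂_2 are all 1, so H_1 ≅ 0.
  H_2: rank ker ∂_2 − rank ∂_3 = (4 − 3) − 1 = 0, and the invariant factors of ∂_3 are all 1, so H_2 ≅ 0.
  H_3: rank ker ∂_3 − rank ∂_4 = (1 − 1) − 0 = 0, and there is no ∂_4, so H_3 ≅ 0.

(K is a triangulation of the 3-simplex.)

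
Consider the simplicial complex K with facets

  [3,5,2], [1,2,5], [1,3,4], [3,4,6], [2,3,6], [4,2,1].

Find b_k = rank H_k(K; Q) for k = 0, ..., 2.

b_0 = 1, b_1 = 1, b_2 = 0.

Fix the vertex order 1 < 2 < 3 < 4 < 5 < 6 and write every simplex with vertices in increasing order. Then dim K = 2 and the simplices of K are:

  0-simplices (6): [1], [2], [3], [4], [5], [6]
  1-simplices (12): [1,2], [1,3], [1,4], [1,5], [2,3], [2,4], [2,5], [2,6], [3,4], [3,5], [3,6], [4,6]
  2-simplices (6): [1,2,4], [1,2,5], [1,3,4], [2,3,5], [2,3,6], [3,4,6]

so the chain groups are C_0 ≅ Z^6, C_1 ≅ Z^12, C_2 ≅ Z^6.

∂_1: C_1 → C_0 sends each edge [p,q] (with p < q) to q − p.
The 6×12 boundary matrix has rank 5 and Smith normal form diag(1,1,1,1,1).

Boundary ∂_2: C_2 → C_1 acts by ∂[p,q,r] = [q,r] − [p,r] + [p,q]. For instance
  ∂[2,3,6] = [3,6] − [2,6] + [2,3],
  ∂[1,2,4] = [2,4] − [1,4] + [1,2].
As a 12×6 matrix over Z this has rank 6, with invariant factors (1,1,1,1,1,1).

Computing H_k = (kernel of ∂_k) / (image of ∂_{k+1}):

  H_0: rank C_0 − rank ∂_1 = 6 − 5 = 1, and the invariant factors of ∂_1 are all 1, so H_0 ≅ Z.
  H_1: rank ker ∂_1 − rank ∂_2 = (12 − 5) − 6 = 1, and the invariant factors of ∂_2 are all 1, so H_1 ≅ Z.
  H_2: rank ker ∂_2 − rank ∂_3 = (6 − 6) − 0 = 0, and there is no ∂_3, so H_2 ≅ 0.

As a check, the Euler characteristic is 6 − 12 + 6 = 0, which agrees with 1 − 1 + 0 = 0.
(K is a triangulation of the cylinder S^1 x I.)

Hence the Betti numbers are b_0 = 1, b_1 = 1, b_2 = 0.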